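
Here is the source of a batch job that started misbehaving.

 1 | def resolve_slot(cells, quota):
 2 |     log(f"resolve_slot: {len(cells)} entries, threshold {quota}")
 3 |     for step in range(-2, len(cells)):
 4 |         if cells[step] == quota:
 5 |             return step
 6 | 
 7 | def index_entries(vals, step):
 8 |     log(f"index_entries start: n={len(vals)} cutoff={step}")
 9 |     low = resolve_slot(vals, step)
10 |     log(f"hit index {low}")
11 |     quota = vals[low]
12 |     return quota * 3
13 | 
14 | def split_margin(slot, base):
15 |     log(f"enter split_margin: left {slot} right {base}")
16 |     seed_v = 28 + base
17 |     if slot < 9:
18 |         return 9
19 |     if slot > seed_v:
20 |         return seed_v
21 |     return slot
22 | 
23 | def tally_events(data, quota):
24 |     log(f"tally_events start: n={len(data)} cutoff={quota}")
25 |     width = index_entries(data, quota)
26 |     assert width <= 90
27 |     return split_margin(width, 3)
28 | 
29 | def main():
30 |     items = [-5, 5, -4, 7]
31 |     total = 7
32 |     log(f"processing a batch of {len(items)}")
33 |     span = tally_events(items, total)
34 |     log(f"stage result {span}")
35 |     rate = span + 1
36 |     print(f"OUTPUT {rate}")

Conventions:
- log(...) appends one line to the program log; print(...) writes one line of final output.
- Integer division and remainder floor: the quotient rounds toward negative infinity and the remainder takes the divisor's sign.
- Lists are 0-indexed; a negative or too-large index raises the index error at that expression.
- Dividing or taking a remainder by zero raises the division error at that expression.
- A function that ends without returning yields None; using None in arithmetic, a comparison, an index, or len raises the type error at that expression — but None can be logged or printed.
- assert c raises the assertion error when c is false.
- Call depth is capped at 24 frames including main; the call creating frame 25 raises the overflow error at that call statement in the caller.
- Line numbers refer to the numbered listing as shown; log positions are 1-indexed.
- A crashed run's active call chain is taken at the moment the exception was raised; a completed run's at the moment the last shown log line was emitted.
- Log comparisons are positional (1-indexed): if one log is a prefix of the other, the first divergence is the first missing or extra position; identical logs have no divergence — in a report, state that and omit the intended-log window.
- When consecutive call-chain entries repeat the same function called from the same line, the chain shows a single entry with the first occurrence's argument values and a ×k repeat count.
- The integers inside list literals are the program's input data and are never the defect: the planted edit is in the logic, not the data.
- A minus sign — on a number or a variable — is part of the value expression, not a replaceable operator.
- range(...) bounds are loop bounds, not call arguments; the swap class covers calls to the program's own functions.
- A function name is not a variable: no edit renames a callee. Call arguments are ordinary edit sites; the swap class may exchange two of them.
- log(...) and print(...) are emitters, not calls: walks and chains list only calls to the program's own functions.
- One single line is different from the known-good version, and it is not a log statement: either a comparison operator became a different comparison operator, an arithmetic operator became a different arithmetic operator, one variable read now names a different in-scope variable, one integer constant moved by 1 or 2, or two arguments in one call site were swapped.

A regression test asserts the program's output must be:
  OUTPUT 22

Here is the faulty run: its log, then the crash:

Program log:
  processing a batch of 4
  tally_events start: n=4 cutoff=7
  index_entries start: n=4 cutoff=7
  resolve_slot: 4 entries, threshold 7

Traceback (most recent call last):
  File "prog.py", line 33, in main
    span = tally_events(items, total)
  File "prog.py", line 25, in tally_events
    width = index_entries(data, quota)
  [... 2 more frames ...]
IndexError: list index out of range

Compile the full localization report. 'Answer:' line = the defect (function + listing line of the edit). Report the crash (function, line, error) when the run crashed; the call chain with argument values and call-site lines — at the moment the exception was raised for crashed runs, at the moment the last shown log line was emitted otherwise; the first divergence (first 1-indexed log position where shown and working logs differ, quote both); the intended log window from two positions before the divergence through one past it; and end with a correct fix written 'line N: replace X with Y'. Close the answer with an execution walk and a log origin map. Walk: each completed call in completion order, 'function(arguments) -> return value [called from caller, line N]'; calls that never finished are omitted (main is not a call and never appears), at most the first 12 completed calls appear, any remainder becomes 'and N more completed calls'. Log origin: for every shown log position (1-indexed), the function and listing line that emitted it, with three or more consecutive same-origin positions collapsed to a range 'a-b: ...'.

Answer: the defect is in resolve_slot at line 3.
Core observation: The log ends early — 4 lines, where the working version next logs 'hit index 3'.
Crash: resolve_slot, line 4, IndexError.
Call chain: main -> tally_events([-5, 5, -4, 7], 7) (called at line 33) -> index_entries([-5, 5, -4, 7], 7) (called at line 25) -> resolve_slot([-5, 5, -4, 7], 7) (called at line 9).
First divergence: position 5 — the faulty run's log ends after 4 lines; the working version continues with 'hit index 3'.
Intended log window:
  3: index_entries start: n=4 cutoff=7
  4: resolve_slot: 4 entries, threshold 7
  5: hit index 3
  6: enter split_margin: left 21 right 3
Execution walk:
  (no call completed)
Origin of each log line:
  1: logged in main at line 32
  2: logged in tally_events at line 24
  3: logged in index_entries at line 8
  4: logged in resolve_slot at line 2
A correct fix: line 3: replace `-2` with `0`.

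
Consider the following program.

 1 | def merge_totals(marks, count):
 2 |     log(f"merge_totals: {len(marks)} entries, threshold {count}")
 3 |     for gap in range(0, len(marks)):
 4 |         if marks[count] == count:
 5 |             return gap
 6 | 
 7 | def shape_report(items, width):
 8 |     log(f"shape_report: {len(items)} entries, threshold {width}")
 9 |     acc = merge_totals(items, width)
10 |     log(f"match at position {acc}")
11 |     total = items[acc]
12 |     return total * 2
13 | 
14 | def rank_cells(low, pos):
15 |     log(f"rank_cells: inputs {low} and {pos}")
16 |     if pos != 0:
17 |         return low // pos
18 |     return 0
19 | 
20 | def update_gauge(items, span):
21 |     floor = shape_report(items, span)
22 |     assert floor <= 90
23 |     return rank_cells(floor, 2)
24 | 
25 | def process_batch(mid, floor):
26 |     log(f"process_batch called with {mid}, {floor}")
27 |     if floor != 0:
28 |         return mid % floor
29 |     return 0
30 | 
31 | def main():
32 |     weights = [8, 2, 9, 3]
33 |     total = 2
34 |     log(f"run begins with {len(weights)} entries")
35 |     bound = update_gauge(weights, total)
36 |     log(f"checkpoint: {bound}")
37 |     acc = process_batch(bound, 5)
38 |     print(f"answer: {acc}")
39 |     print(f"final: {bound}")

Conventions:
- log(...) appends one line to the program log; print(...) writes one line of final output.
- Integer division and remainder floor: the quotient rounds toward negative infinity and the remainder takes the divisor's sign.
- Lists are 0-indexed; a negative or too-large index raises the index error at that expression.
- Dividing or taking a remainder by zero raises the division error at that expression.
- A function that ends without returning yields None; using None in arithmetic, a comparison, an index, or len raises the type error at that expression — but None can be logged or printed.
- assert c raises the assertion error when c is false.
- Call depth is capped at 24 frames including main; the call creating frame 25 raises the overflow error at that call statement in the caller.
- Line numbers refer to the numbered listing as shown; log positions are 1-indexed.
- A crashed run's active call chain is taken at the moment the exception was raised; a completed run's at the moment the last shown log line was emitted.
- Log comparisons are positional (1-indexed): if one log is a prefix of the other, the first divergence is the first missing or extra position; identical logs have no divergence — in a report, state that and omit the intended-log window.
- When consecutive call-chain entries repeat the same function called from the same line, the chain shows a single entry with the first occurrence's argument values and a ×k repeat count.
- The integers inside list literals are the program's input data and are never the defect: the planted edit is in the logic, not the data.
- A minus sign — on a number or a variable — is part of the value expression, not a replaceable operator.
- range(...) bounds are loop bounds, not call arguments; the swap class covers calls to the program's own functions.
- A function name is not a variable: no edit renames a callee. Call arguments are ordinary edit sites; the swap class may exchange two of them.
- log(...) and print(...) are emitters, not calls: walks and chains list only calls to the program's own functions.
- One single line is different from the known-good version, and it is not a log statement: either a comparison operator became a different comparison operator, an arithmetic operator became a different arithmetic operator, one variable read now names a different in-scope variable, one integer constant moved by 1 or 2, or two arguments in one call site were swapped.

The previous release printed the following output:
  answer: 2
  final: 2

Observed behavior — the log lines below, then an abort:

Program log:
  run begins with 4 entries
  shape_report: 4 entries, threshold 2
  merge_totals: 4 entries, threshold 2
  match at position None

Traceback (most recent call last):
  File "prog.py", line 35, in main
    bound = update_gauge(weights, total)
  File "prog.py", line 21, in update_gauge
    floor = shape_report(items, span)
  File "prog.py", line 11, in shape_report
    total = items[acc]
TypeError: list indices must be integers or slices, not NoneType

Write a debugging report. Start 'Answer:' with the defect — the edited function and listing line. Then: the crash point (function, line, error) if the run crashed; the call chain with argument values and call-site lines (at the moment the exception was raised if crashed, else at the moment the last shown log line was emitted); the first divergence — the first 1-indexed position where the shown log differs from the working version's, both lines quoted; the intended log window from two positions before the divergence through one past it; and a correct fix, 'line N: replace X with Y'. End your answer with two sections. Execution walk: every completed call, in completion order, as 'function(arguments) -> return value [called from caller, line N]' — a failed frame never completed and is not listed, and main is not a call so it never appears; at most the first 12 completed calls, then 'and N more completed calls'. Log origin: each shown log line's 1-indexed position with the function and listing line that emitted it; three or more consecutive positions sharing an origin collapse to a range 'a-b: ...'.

Answer: the defect is in merge_totals at line 4.
Key observation: The log first diverges at position 4: the faulty run prints 'match at position None' where the working version prints 'match at position 1'.
Crash: shape_report, line 11, TypeError.
Call chain: main -> update_gauge([8, 2, 9, 3], 2) (called at line 35) -> shape_report([8, 2, 9, 3], 2) (called at line 21).
First divergence: position 4 — shown 'match at position None', intended 'match at position 1'.
Intended log window:
  2: shape_report: 4 entries, threshold 2
  3: merge_totals: 4 entries, threshold 2
  4: match at position 1
  5: rank_cells: inputs 4 and 2
Execution walk:
  merge_totals([8, 2, 9, 3], 2) -> None  [called from shape_report, line 9]
Log line origins:
  1 — main, line 34
  2 — shape_report, line 8
  3 — merge_totals, line 2
  4 — shape_report, line 10
A correct fix: line 4: replace `marks[count]` with `marks[gap]`.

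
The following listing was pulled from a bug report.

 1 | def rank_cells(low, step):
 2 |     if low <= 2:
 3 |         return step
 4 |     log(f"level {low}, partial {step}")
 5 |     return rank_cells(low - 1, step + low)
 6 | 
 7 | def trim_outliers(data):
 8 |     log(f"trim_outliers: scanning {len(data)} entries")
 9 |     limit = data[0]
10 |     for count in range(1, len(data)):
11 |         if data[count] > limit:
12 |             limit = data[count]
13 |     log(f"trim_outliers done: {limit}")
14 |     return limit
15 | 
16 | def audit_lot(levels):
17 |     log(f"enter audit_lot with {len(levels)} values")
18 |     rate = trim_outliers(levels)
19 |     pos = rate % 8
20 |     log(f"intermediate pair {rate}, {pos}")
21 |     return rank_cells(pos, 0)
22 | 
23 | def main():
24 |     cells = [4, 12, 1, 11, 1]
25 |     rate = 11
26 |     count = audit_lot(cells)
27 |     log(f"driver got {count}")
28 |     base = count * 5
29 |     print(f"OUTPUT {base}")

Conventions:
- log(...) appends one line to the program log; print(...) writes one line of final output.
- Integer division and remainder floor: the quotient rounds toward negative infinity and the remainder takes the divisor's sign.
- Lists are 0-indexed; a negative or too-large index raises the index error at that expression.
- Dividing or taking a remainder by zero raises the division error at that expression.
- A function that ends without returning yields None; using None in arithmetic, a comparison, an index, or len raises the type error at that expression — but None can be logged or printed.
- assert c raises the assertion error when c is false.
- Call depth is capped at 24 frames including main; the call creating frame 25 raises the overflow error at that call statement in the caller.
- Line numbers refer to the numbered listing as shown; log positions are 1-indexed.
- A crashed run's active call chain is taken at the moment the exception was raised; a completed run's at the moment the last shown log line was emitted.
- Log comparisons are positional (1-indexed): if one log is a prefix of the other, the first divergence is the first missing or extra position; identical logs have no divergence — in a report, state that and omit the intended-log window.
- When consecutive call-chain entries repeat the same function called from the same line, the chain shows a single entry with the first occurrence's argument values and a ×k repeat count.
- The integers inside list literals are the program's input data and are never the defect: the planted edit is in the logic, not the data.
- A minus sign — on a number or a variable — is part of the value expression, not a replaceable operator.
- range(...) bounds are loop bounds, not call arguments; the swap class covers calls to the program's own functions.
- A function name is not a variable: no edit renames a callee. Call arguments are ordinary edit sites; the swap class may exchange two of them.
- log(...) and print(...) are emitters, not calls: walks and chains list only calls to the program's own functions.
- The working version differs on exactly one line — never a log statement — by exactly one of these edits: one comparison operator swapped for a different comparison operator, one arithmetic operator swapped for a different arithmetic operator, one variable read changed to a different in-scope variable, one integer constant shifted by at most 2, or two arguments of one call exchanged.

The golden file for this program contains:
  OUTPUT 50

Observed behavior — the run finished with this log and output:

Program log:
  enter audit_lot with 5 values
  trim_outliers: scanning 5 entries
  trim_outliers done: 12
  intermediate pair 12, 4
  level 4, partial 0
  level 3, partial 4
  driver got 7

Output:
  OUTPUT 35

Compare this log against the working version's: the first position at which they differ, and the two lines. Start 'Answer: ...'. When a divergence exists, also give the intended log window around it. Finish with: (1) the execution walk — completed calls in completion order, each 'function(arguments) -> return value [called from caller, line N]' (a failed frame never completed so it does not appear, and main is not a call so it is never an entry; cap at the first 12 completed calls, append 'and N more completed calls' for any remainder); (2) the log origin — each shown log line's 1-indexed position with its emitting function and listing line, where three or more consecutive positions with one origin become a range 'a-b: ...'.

Answer: at position 7 the run shows 'driver got 7' where the working version logs 'level 2, partial 7'.
Intended log window:
  5: level 4, partial 0
  6: level 3, partial 4
  7: level 2, partial 7
  8: level 1, partial 9
Execution walk:
  trim_outliers([4, 12, 1, 11, 1]) -> 12  [called from audit_lot, line 18]
  rank_cells(2, 7) -> 7  [called from rank_cells, line 5]
  rank_cells(3, 4) -> 7  [called from rank_cells, line 5]
  rank_cells(4, 0) -> 7  [called from audit_lot, line 21]
  audit_lot([4, 12, 1, 11, 1]) -> 7  [called from main, line 26]
Log origins:
  1: from audit_lot, line 17
  2: from trim_outliers, line 8
  3: from trim_outliers, line 13
  4: from audit_lot, line 20
  5: from rank_cells, line 4
  6: from rank_cells, line 4
  7: from main, line 27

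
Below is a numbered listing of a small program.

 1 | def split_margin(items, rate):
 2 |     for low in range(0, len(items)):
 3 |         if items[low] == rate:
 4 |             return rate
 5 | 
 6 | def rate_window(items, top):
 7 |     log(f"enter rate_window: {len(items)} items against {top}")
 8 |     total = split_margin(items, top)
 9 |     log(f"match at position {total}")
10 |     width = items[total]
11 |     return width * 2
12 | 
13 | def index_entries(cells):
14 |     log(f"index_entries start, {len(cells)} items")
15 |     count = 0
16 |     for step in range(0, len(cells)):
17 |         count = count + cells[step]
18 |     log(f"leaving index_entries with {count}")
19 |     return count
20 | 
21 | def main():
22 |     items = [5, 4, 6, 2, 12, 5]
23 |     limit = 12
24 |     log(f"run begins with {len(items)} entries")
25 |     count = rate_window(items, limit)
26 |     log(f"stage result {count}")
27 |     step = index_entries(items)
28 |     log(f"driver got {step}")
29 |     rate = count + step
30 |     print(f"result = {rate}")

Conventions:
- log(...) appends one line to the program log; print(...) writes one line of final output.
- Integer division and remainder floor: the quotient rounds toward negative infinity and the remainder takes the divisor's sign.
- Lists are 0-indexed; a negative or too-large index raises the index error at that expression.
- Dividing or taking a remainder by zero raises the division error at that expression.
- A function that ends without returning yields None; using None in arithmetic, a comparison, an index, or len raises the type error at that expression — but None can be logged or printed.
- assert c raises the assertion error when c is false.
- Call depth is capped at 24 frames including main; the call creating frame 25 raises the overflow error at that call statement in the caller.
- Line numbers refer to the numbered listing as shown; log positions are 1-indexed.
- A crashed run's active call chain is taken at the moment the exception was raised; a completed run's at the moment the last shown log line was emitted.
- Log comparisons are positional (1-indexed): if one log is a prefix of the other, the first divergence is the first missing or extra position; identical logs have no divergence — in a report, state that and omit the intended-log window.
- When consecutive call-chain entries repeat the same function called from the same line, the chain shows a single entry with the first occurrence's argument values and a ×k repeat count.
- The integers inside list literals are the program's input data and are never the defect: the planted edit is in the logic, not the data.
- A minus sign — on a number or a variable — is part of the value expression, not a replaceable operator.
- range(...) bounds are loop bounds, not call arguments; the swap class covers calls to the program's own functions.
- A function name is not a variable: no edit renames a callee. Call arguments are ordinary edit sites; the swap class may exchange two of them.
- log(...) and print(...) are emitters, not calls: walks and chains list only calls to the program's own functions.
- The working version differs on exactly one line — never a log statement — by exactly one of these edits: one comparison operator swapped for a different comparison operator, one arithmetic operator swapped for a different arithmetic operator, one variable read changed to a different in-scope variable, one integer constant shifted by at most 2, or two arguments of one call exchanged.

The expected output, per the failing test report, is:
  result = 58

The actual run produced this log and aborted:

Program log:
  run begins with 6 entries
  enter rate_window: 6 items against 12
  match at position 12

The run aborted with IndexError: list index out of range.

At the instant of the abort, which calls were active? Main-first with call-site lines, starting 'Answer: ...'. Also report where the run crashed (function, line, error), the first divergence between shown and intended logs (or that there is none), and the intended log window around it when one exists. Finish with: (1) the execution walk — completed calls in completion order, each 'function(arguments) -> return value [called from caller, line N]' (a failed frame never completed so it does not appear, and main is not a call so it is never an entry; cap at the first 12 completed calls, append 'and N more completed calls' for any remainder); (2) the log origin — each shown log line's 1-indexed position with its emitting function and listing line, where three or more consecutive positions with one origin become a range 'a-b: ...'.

Answer: main -> rate_window (called at line 25).
Key fact: The earliest visible damage is log position 3 — 'match at position 12' rather than the intended 'match at position 4'.
Crash: rate_window, line 10, IndexError.
First divergence: position 3 — the shown line 'match at position 12' should read 'match at position 4'.
Intended log window:
  1: run begins with 6 entries
  2: enter rate_window: 6 items against 12
  3: match at position 4
  4: stage result 24
Execution walk:
  split_margin([5, 4, 6, 2, 12, 5], 12) -> 12  [called from rate_window, line 8]
Log line origins:
  1: emitted by main (line 24)
  2: emitted by rate_window (line 7)
  3: emitted by rate_window (line 9)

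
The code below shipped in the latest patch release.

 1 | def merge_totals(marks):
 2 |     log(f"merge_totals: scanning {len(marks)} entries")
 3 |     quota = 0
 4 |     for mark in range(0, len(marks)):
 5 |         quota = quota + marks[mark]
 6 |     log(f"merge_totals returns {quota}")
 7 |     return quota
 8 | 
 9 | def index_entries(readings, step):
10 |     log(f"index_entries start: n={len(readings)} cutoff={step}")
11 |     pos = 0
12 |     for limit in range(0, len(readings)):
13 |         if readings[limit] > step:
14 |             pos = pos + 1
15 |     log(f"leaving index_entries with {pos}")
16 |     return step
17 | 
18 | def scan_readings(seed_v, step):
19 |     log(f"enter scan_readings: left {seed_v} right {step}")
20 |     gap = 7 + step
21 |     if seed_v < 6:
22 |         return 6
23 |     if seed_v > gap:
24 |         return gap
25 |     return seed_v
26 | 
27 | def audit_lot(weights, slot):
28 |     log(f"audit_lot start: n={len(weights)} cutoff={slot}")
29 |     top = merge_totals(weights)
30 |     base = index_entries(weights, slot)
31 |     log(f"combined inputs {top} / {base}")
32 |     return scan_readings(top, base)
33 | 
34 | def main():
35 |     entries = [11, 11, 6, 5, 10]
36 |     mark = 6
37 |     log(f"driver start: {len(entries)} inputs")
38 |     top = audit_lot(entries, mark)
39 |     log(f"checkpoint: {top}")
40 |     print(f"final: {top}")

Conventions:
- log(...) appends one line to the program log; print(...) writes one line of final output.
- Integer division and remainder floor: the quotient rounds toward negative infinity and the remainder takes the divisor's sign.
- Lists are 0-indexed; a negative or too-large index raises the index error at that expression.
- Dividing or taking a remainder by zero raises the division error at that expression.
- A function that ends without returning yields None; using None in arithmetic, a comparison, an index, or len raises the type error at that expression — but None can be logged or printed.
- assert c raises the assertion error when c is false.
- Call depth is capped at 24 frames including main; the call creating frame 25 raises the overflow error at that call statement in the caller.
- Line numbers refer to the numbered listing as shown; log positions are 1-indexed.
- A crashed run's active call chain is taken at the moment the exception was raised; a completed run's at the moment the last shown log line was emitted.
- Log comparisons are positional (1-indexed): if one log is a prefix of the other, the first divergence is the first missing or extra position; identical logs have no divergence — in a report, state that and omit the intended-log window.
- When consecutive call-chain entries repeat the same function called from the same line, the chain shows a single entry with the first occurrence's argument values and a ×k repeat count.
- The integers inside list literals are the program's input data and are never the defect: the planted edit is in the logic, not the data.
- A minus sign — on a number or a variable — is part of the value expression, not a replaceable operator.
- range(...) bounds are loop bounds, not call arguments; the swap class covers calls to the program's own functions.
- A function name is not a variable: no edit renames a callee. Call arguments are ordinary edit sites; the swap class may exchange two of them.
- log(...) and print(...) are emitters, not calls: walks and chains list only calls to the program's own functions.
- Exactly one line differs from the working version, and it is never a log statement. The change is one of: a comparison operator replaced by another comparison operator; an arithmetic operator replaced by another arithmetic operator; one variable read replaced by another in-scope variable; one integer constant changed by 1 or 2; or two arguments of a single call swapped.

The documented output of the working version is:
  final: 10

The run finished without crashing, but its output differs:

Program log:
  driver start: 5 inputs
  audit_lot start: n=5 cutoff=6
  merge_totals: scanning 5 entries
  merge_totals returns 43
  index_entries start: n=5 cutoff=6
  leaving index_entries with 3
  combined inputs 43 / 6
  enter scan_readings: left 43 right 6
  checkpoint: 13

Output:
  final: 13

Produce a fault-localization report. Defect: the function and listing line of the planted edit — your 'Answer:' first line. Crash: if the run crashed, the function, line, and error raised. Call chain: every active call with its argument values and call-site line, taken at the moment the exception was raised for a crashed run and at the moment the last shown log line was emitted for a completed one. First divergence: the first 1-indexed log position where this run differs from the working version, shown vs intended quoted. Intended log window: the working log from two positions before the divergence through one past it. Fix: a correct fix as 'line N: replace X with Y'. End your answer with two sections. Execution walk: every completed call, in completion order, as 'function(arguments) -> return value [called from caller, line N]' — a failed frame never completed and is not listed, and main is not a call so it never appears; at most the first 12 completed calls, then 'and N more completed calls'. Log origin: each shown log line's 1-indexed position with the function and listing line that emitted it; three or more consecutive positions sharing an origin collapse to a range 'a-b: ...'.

Answer: the defect is in index_entries at line 16.
The tell: The log first diverges at position 7: the faulty run prints 'combined inputs 43 / 6' where the working version prints 'combined inputs 43 / 3'.
Call chain: main.
First divergence: at position 7 the run shows 'combined inputs 43 / 6' where the working version logs 'combined inputs 43 / 3'.
Intended log window:
  5: index_entries start: n=5 cutoff=6
  6: leaving index_entries with 3
  7: combined inputs 43 / 3
  8: enter scan_readings: left 43 right 3
Execution walk:
  merge_totals([11, 11, 6, 5, 10]) -> 43  [called from audit_lot, line 29]
  index_entries([11, 11, 6, 5, 10], 6) -> 6  [called from audit_lot, line 30]
  scan_readings(43, 6) -> 13  [called from audit_lot, line 32]
  audit_lot([11, 11, 6, 5, 10], 6) -> 13  [called from main, line 38]
Log origin:
  1: emitted by main (line 37)
  2: emitted by audit_lot (line 28)
  3: emitted by merge_totals (line 2)
  4: emitted by merge_totals (line 6)
  5: emitted by index_entries (line 10)
  6: emitted by index_entries (line 15)
  7: emitted by audit_lot (line 31)
  8: emitted by scan_readings (line 19)
  9: emitted by main (line 39)
A correct fix: line 16: replace `step` with `pos`.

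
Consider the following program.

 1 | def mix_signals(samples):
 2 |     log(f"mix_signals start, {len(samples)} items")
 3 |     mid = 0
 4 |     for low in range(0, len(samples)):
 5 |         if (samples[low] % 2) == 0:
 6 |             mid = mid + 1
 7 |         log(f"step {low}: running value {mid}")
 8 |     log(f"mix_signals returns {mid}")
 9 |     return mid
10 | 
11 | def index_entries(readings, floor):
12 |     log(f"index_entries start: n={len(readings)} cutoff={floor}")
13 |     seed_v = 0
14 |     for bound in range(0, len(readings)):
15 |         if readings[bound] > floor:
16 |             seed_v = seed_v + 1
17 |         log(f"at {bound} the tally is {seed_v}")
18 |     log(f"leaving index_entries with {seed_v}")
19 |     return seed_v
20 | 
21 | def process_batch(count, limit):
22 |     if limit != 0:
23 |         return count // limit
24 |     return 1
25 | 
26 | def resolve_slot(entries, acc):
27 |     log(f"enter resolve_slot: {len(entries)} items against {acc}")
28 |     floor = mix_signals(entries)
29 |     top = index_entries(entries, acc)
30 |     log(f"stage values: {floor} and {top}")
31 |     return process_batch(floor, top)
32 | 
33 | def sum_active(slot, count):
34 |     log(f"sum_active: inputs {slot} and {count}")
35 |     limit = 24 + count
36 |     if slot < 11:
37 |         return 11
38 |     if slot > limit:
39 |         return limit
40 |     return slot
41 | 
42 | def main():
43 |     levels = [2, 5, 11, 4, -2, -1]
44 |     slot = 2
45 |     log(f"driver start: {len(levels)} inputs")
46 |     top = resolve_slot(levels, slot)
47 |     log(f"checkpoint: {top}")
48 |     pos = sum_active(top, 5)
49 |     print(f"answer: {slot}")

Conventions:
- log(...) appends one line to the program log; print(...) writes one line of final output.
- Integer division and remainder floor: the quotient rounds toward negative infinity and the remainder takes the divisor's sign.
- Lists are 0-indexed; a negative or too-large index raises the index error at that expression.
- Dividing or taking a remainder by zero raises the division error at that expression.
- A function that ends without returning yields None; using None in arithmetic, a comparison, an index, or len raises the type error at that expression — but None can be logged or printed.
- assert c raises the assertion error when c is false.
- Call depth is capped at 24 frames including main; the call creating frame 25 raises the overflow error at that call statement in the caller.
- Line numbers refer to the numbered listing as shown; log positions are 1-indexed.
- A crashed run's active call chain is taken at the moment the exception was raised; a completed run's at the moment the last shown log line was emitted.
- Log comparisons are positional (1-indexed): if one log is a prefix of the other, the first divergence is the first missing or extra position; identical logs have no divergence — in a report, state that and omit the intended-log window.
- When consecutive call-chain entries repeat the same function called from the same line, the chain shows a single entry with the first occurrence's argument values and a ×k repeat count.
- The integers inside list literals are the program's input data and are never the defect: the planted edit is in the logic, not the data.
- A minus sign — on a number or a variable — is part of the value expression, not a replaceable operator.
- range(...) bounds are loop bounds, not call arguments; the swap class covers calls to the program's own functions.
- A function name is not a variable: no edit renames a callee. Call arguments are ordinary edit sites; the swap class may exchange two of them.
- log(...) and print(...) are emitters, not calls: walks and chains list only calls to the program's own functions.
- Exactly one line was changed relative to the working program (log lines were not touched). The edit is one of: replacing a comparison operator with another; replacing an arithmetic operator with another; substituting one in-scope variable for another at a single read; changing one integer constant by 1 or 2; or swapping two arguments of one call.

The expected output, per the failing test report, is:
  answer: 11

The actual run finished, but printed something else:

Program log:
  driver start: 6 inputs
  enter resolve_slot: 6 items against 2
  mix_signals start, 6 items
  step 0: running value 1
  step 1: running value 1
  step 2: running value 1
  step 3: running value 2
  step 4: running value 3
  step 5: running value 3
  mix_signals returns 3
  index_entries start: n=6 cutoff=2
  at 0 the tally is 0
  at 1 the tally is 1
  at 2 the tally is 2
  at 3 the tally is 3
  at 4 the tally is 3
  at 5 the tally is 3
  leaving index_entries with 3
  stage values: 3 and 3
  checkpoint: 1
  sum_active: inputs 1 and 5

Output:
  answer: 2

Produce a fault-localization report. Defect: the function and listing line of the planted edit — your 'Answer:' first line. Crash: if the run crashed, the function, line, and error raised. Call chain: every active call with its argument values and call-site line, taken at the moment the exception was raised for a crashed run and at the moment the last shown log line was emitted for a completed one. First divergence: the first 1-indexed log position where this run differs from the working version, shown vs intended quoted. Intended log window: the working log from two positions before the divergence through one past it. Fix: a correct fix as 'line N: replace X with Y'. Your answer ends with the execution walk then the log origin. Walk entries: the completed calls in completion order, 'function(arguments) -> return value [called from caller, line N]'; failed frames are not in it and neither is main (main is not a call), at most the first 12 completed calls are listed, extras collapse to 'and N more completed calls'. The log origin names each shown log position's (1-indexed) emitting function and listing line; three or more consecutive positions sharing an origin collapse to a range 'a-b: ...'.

Answer: the defect is in main at line 49.
Key observation: Every logged value matches the working version; the printed result is what differs.
Call chain: main -> sum_active(1, 5) (called at line 48).
First divergence: none; the two logs match at every position.
Execution walk:
  mix_signals([2, 5, 11, 4, -2, -1]) -> 3  [called from resolve_slot, line 28]
  index_entries([2, 5, 11, 4, -2, -1], 2) -> 3  [called from resolve_slot, line 29]
  process_batch(3, 3) -> 1  [called from resolve_slot, line 31]
  resolve_slot([2, 5, 11, 4, -2, -1], 2) -> 1  [called from main, line 46]
  sum_active(1, 5) -> 11  [called from main, line 48]
Log origin:
  1: logged in main at line 45
  2: logged in resolve_slot at line 27
  3: logged in mix_signals at line 2
  4-9: logged in mix_signals at line 7
  10: logged in mix_signals at line 8
  11: logged in index_entries at line 12
  12-17: logged in index_entries at line 17
  18: logged in index_entries at line 18
  19: logged in resolve_slot at line 30
  20: logged in main at line 47
  21: logged in sum_active at line 34
A correct fix: line 49: replace `slot` with `pos`.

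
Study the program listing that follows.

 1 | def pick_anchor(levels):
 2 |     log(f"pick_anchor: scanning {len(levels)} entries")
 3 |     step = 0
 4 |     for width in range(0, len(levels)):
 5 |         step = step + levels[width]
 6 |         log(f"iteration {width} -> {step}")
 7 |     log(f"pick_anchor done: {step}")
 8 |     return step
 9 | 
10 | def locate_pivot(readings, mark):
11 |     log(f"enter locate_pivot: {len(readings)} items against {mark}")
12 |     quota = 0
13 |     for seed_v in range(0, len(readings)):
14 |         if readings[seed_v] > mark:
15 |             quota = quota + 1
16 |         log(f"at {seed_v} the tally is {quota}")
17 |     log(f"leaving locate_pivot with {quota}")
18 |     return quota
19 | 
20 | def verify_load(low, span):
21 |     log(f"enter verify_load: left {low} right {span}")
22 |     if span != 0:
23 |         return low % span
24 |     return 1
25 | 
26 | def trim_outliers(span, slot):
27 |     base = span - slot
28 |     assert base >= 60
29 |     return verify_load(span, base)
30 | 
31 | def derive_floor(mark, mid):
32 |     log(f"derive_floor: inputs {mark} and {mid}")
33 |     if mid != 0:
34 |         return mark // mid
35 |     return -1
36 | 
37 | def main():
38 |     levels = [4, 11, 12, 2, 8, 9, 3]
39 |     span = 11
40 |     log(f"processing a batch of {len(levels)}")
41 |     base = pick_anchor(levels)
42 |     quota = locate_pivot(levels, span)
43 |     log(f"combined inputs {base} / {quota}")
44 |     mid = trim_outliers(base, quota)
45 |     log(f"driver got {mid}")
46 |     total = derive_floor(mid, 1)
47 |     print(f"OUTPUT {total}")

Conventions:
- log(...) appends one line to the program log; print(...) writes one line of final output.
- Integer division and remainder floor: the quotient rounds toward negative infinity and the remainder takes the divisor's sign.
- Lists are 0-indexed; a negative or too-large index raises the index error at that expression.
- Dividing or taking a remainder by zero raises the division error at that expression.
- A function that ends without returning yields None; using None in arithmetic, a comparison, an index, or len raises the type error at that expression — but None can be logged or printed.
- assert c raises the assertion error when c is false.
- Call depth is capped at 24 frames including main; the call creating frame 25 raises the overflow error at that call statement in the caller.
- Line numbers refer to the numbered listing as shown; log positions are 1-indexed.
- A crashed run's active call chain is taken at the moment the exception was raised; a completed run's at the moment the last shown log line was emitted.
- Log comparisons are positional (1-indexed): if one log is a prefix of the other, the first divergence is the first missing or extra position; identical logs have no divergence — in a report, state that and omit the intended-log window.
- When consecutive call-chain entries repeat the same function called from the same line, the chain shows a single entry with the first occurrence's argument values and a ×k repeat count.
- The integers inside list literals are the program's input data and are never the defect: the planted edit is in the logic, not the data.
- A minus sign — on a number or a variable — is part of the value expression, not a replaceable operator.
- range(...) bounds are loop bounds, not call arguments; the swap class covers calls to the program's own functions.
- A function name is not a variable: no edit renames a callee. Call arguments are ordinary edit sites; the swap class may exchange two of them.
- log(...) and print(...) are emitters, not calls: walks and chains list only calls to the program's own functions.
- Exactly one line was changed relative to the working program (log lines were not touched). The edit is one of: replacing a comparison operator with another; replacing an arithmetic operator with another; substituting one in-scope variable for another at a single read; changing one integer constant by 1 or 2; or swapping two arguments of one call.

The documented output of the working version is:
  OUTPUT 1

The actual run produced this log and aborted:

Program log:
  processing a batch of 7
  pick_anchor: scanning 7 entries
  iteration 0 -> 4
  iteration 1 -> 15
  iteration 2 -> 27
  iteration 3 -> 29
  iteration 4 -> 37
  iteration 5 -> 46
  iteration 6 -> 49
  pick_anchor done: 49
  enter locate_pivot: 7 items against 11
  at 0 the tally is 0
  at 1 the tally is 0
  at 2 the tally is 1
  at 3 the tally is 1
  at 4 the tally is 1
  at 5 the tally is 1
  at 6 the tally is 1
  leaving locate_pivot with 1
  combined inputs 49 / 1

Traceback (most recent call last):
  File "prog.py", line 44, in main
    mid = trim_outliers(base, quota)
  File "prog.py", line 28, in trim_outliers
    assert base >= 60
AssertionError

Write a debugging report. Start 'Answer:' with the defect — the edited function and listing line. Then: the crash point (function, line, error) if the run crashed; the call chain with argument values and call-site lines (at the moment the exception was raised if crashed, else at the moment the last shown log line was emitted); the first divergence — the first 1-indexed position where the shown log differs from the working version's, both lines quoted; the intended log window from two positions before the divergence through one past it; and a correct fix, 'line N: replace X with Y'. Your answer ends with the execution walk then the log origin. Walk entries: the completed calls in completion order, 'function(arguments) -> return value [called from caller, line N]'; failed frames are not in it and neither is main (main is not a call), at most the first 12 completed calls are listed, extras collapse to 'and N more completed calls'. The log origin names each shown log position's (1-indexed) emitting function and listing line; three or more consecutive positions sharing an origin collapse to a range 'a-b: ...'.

Answer: the defect is in trim_outliers at line 28.
Key fact: The shown log is a 20-line prefix of the intended one, whose next entry is 'enter verify_load: left 49 right 48'.
Crash: trim_outliers, line 28, AssertionError.
Call chain: main -> trim_outliers(49, 1) (called at line 44).
First divergence: position 21; the shown log stops at 20 lines while the working version next logs 'enter verify_load: left 49 right 48'.
Intended log window:
  19: leaving locate_pivot with 1
  20: combined inputs 49 / 1
  21: enter verify_load: left 49 right 48
  22: driver got 1
Execution walk:
  pick_anchor([4, 11, 12, 2, 8, 9, 3]) -> 49  [called from main, line 41]
  locate_pivot([4, 11, 12, 2, 8, 9, 3], 11) -> 1  [called from main, line 42]
Log origins:
  1: from main, line 40
  2: from pick_anchor, line 2
  3-9: from pick_anchor, line 6
  10: from pick_anchor, line 7
  11: from locate_pivot, line 11
  12-18: from locate_pivot, line 16
  19: from locate_pivot, line 17
  20: from main, line 43
A correct fix: line 28: replace `>=` with `<=`.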